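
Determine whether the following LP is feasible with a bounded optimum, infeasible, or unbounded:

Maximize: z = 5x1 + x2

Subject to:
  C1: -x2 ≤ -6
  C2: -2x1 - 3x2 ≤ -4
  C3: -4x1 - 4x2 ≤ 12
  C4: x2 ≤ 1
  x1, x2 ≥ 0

Infeasible (no feasible solution exists)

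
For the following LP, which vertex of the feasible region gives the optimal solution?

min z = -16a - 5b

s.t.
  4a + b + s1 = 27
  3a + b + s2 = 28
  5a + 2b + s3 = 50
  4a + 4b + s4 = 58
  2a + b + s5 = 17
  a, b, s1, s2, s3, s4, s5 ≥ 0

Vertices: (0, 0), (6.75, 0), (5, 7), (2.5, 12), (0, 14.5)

Evaluate the objective at each vertex of the feasible region:
  z(0, 0) = 0
  z(6.75, 0) = -108
  z(5, 7) = -115  ←
  z(2.5, 12) = -100
  z(0, 14.5) = -72.5
The minimum is at a = 5, b = 7.

(5, 7)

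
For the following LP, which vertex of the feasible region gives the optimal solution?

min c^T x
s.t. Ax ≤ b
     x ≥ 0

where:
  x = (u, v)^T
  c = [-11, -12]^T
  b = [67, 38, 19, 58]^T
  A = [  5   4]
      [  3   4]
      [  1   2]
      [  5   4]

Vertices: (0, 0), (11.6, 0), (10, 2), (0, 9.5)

Evaluate the objective at each vertex of the feasible region:
  z(0, 0) = 0
  z(11.6, 0) = -127.6
  z(10, 2) = -134  ←
  z(0, 9.5) = -114
The minimum is at u = 10, v = 2.

(10, 2)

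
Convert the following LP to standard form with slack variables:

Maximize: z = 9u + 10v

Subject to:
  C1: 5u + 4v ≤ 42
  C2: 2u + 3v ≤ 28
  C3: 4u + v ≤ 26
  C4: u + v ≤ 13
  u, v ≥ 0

max z = 9u + 10v

s.t.
  5u + 4v + s1 = 42
  2u + 3v + s2 = 28
  4u + v + s3 = 26
  u + v + s4 = 13
  u, v, s1, s2, s3, s4 ≥ 0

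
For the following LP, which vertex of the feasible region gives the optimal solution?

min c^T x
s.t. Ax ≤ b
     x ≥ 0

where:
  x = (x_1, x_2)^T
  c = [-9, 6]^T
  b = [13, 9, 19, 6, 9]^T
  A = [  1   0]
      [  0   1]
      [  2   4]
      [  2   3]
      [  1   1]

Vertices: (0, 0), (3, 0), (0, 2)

Evaluate the objective at each vertex of the feasible region:
  z(0, 0) = 0
  z(3, 0) = -27  ←
  z(0, 2) = 12
The minimum is at x_1 = 3, x_2 = 0.

(3, 0)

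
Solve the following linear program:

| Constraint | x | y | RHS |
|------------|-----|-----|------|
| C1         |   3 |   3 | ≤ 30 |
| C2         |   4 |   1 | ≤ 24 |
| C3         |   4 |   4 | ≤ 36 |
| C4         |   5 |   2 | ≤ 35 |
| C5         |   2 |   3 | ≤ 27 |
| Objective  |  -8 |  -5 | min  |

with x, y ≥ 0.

Evaluate the objective at each vertex of the feasible region:
  z(0, 0) = 0
  z(6, 0) = -48
  z(5, 4) = -60  ←
  z(0, 9) = -45
The minimum is at x = 5, y = 4.

x = 5, y = 4, z = -60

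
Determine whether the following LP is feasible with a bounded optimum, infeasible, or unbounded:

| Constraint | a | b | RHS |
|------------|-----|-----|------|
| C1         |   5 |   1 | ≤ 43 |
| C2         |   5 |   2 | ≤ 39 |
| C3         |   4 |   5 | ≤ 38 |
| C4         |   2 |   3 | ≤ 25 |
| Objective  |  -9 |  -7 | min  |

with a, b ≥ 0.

Feasible with a bounded optimal solution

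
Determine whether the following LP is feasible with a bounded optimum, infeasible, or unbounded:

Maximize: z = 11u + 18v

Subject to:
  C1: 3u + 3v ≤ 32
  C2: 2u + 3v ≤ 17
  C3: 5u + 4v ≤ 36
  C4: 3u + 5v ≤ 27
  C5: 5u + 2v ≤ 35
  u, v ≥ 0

Feasible with a bounded optimal solution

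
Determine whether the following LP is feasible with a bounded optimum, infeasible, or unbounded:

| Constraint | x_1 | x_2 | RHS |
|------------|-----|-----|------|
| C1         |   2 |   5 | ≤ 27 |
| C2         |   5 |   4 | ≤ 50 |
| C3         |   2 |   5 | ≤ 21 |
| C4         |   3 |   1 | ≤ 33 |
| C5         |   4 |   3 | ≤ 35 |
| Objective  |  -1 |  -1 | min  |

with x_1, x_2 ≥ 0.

Feasible with a bounded optimal solution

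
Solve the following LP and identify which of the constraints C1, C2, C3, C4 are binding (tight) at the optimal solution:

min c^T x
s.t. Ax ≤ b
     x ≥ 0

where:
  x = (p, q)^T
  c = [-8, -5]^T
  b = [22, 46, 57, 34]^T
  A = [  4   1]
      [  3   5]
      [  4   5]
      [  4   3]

At p = 4, q = 6, compute slack b - a·x for each constraint:
  C1: 22 − 22 = 0  (binding)
  C2: 46 − 42 = 4  (slack)
  C3: 57 − 46 = 11  (slack)
  C4: 34 − 34 = 0  (binding)

Optimal: p = 4, q = 6
Binding: C1, C4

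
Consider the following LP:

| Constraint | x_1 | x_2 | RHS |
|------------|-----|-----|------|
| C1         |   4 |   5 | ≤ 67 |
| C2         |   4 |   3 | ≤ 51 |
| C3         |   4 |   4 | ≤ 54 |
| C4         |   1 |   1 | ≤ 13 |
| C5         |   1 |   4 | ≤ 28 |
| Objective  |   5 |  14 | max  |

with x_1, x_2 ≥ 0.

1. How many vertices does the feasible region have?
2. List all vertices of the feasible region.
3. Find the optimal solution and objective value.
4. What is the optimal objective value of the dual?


1. 5
2. (0, 0), (12.75, 0), (12, 1), (8, 5), (0, 7)
3. x_1 = 8, x_2 = 5, z = 110
4. 110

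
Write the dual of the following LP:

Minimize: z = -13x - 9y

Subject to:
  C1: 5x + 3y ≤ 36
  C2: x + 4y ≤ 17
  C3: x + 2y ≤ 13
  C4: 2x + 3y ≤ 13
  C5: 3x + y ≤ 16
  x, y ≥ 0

Primal min cᵀx s.t. Ax ≤ b, x ≥ 0  →  Dual max −bᵀy s.t. Aᵀy ≥ −c, y ≥ 0.

Maximize: z = -36y1 - 17y2 - 13y3 - 13y4 - 16y5

Subject to:
  5y1 + y2 + y3 + 2y4 + 3y5 ≥ 13
  3y1 + 4y2 + 2y3 + 3y4 + y5 ≥ 9
  y1, y2, y3, y4, y5 ≥ 0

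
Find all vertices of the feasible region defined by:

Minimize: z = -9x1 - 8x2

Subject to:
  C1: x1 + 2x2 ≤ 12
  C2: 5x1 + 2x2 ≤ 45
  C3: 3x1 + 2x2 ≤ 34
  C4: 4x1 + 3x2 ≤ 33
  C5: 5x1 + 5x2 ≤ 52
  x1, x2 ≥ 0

(0, 0), (8.25, 0), (6, 3), (0, 6)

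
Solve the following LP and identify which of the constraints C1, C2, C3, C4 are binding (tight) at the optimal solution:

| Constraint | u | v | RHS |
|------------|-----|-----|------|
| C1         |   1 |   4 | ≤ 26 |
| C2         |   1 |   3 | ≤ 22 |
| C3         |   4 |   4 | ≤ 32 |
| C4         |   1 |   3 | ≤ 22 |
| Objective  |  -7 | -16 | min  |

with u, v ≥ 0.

At u = 2, v = 6, compute slack b - a·x for each constraint:
  C1: 26 − 26 = 0  (binding)
  C2: 22 − 20 = 2  (slack)
  C3: 32 − 32 = 0  (binding)
  C4: 22 − 20 = 2  (slack)

Optimal: u = 2, v = 6
Binding: C1, C3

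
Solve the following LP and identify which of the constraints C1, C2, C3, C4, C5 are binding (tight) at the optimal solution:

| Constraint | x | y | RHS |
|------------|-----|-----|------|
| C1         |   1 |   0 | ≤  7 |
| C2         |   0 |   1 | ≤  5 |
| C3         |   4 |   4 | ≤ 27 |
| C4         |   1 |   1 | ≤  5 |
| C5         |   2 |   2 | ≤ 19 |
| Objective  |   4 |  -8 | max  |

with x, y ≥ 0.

At x = 5, y = 0, compute slack b - a·x for each constraint:
  C1: 7 − 5 = 2  (slack)
  C2: 5 − 0 = 5  (slack)
  C3: 27 − 20 = 7  (slack)
  C4: 5 − 5 = 0  (binding)
  C5: 19 − 10 = 9  (slack)

Optimal: x = 5, y = 0
Binding: C4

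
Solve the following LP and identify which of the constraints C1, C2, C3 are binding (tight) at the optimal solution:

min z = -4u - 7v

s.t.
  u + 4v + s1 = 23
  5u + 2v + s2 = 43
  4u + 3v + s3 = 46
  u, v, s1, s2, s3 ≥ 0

At u = 7, v = 4, compute slack b - a·x for each constraint:
  C1: 23 − 23 = 0  (binding)
  C2: 43 − 43 = 0  (binding)
  C3: 46 − 40 = 6  (slack)

Optimal: u = 7, v = 4
Binding: C1, C2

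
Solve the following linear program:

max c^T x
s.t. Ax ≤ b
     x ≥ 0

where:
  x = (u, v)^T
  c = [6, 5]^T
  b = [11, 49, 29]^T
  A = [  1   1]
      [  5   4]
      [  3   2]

Evaluate the objective at each vertex of the feasible region:
  z(0, 0) = 0
  z(9.667, 0) = 58
  z(9, 1) = 59
  z(5, 6) = 60  ←
  z(0, 11) = 55
The maximum is at u = 5, v = 6.

u = 5, v = 6, z = 60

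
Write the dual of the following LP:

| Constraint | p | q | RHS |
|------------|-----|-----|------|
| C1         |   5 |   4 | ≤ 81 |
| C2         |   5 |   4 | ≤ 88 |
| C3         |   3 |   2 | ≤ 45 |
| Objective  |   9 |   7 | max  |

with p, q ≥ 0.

Primal max cᵀx s.t. Ax ≤ b, x ≥ 0  →  Dual min bᵀy s.t. Aᵀy ≥ c, y ≥ 0.

Minimize: z = 81y1 + 88y2 + 45y3

Subject to:
  5y1 + 5y2 + 3y3 ≥ 9
  4y1 + 4y2 + 2y3 ≥ 7
  y1, y2, y3 ≥ 0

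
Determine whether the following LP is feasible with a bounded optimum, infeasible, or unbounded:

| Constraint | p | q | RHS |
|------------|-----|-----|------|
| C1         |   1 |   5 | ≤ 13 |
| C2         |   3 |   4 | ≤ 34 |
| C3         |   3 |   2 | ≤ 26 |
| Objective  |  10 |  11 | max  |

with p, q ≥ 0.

Feasible with a bounded optimal solution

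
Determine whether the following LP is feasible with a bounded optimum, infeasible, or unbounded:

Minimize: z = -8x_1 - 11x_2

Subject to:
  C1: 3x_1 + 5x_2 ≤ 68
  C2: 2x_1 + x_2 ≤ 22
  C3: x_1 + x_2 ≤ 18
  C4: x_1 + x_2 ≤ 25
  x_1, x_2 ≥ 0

Feasible with a bounded optimal solution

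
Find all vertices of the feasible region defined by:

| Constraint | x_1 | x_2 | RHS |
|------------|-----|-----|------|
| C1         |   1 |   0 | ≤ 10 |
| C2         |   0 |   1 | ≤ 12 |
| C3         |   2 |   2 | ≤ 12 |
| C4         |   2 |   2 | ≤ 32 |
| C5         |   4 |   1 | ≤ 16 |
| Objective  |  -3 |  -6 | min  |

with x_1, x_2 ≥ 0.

(0, 0), (4, 0), (3.333, 2.667), (0, 6)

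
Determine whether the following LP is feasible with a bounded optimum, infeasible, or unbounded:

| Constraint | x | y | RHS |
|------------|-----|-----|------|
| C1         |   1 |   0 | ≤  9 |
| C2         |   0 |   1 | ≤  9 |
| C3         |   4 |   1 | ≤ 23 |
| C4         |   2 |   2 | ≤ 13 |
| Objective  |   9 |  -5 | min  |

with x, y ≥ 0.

Feasible with a bounded optimal solution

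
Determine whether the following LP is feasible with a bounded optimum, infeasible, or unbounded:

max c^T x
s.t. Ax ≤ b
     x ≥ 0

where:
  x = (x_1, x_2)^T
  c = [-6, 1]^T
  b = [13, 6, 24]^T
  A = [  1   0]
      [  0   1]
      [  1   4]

Feasible with a bounded optimal solution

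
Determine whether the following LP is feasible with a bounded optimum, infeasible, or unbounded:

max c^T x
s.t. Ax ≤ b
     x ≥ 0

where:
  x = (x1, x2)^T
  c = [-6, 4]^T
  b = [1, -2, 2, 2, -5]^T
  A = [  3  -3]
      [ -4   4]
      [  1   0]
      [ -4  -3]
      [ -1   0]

Infeasible (no feasible solution exists)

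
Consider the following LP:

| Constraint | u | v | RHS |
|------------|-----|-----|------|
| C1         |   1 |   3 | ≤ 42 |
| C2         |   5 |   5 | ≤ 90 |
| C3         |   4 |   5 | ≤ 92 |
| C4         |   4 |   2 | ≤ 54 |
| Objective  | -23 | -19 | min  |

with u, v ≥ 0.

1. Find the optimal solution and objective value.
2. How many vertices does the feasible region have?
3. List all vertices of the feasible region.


1. u = 9, v = 9, z = -378
2. 5
3. (0, 0), (13.5, 0), (9, 9), (6, 12), (0, 14)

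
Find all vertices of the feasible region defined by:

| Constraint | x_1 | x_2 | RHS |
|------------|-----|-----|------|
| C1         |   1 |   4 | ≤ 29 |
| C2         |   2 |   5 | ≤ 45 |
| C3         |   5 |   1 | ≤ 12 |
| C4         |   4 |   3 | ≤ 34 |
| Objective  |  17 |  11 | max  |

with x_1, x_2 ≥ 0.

(0, 0), (2.4, 0), (1, 7), (0, 7.25)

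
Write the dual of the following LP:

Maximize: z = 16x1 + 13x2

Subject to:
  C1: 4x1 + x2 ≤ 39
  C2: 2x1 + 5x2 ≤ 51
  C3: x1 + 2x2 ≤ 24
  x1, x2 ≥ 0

Primal max cᵀx s.t. Ax ≤ b, x ≥ 0  →  Dual min bᵀy s.t. Aᵀy ≥ c, y ≥ 0.

Minimize: z = 39y1 + 51y2 + 24y3

Subject to:
  4y1 + 2y2 + y3 ≥ 16
  y1 + 5y2 + 2y3 ≥ 13
  y1, y2, y3 ≥ 0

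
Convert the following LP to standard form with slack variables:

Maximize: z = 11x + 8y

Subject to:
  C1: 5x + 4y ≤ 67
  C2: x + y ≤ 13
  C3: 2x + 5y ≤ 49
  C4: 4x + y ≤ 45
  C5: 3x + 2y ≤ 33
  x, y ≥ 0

max z = 11x + 8y

s.t.
  5x + 4y + s1 = 67
  x + y + s2 = 13
  2x + 5y + s3 = 49
  4x + y + s4 = 45
  3x + 2y + s5 = 33
  x, y, s1, s2, s3, s4, s5 ≥ 0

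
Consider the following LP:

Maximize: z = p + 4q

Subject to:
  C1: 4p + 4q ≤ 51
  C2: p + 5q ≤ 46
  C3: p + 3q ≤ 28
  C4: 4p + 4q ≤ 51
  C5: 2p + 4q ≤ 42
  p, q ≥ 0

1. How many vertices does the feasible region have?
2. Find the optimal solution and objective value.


1. 5
2. p = 1, q = 9, z = 37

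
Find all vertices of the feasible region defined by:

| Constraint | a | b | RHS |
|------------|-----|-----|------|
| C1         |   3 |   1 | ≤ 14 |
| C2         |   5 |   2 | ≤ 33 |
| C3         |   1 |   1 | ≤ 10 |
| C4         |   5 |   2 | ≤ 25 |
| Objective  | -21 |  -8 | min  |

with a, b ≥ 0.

(0, 0), (4.667, 0), (3, 5), (1.667, 8.333), (0, 10)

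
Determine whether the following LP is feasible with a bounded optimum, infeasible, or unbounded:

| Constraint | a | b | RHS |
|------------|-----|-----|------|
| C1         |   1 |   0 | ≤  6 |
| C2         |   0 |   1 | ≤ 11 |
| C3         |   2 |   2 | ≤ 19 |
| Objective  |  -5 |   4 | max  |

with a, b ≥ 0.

Feasible with a bounded optimal solution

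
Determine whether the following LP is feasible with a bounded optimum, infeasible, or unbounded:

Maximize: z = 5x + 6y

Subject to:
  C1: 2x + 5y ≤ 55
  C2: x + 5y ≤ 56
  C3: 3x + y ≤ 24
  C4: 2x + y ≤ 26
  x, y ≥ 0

Feasible with a bounded optimal solution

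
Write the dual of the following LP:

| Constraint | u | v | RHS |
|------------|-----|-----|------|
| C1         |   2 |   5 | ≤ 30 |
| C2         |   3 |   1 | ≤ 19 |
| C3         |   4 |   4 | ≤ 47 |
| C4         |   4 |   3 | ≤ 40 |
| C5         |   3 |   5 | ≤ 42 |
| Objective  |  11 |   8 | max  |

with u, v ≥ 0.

Primal max cᵀx s.t. Ax ≤ b, x ≥ 0  →  Dual min bᵀy s.t. Aᵀy ≥ c, y ≥ 0.

Minimize: z = 30y1 + 19y2 + 47y3 + 40y4 + 42y5

Subject to:
  2y1 + 3y2 + 4y3 + 4y4 + 3y5 ≥ 11
  5y1 + y2 + 4y3 + 3y4 + 5y5 ≥ 8
  y1, y2, y3, y4, y5 ≥ 0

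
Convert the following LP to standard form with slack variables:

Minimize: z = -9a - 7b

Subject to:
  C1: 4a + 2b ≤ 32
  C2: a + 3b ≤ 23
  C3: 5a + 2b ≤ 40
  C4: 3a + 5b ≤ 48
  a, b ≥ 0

min z = -9a - 7b

s.t.
  4a + 2b + s1 = 32
  a + 3b + s2 = 23
  5a + 2b + s3 = 40
  3a + 5b + s4 = 48
  a, b, s1, s2, s3, s4 ≥ 0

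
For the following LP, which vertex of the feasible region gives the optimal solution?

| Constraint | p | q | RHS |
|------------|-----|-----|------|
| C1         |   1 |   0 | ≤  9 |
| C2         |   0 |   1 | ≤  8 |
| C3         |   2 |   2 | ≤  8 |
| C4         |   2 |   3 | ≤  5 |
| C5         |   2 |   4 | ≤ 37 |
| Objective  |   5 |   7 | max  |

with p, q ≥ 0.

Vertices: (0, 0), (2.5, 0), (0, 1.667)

Evaluate the objective at each vertex of the feasible region:
  z(0, 0) = 0
  z(2.5, 0) = 12.5  ←
  z(0, 1.667) = 11.67
The maximum is at p = 2.5, q = 0.

(2.5, 0)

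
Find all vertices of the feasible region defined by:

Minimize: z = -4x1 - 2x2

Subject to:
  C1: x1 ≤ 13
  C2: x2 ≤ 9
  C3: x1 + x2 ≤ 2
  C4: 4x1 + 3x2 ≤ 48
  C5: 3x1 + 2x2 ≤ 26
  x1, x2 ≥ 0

(0, 0), (2, 0), (0, 2)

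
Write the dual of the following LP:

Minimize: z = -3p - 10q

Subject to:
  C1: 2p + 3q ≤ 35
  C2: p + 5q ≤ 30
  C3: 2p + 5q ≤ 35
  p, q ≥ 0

Primal min cᵀx s.t. Ax ≤ b, x ≥ 0  →  Dual max −bᵀy s.t. Aᵀy ≥ −c, y ≥ 0.

Maximize: z = -35y1 - 30y2 - 35y3

Subject to:
  2y1 + y2 + 2y3 ≥ 3
  3y1 + 5y2 + 5y3 ≥ 10
  y1, y2, y3 ≥ 0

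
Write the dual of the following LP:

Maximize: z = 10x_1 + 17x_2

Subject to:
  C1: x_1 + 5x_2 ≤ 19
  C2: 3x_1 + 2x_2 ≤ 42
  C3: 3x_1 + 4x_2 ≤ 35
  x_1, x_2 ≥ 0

Primal max cᵀx s.t. Ax ≤ b, x ≥ 0  →  Dual min bᵀy s.t. Aᵀy ≥ c, y ≥ 0.

Minimize: z = 19y1 + 42y2 + 35y3

Subject to:
  y1 + 3y2 + 3y3 ≥ 10
  5y1 + 2y2 + 4y3 ≥ 17
  y1, y2, y3 ≥ 0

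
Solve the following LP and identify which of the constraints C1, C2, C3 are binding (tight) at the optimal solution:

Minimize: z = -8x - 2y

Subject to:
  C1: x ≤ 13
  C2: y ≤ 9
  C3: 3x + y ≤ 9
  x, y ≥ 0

At x = 3, y = 0, compute slack b - a·x for each constraint:
  C1: 13 − 3 = 10  (slack)
  C2: 9 − 0 = 9  (slack)
  C3: 9 − 9 = 0  (binding)

Optimal: x = 3, y = 0
Binding: C3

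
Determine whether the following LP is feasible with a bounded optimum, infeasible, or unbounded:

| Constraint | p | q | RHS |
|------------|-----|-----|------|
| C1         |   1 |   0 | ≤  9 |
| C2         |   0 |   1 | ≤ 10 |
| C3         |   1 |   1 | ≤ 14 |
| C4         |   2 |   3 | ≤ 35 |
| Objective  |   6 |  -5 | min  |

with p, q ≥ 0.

Feasible with a bounded optimal solution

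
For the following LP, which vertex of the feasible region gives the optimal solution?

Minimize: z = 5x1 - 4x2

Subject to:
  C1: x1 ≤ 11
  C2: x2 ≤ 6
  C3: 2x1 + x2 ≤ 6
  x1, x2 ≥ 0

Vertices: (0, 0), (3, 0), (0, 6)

Evaluate the objective at each vertex of the feasible region:
  z(0, 0) = 0
  z(3, 0) = 15
  z(0, 6) = -24  ←
The minimum is at x1 = 0, x2 = 6.

(0, 6)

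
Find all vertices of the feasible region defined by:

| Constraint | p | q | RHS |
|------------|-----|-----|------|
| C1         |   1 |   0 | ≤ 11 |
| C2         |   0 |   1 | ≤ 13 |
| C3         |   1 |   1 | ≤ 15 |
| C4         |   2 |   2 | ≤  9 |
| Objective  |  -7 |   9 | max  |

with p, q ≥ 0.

(0, 0), (4.5, 0), (0, 4.5)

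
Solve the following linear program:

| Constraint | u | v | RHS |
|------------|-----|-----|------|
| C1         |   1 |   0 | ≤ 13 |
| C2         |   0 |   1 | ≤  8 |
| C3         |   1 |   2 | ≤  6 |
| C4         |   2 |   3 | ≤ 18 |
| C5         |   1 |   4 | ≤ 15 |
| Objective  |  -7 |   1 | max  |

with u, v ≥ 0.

Evaluate the objective at each vertex of the feasible region:
  z(0, 0) = 0
  z(6, 0) = -42
  z(0, 3) = 3  ←
The maximum is at u = 0, v = 3.

u = 0, v = 3, z = 3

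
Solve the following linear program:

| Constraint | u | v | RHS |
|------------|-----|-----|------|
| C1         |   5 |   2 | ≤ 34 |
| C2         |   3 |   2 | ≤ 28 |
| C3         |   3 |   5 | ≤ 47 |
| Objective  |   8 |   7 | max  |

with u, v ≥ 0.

Evaluate the objective at each vertex of the feasible region:
  z(0, 0) = 0
  z(6.8, 0) = 54.4
  z(4, 7) = 81  ←
  z(0, 9.4) = 65.8
The maximum is at u = 4, v = 7.

u = 4, v = 7, z = 81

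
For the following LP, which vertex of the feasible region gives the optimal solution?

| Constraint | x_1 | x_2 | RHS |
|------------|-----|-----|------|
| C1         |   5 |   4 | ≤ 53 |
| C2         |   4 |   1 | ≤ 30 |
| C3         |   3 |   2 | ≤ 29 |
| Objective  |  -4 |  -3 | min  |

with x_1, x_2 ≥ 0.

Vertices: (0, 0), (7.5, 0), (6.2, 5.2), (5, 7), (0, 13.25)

Evaluate the objective at each vertex of the feasible region:
  z(0, 0) = 0
  z(7.5, 0) = -30
  z(6.2, 5.2) = -40.4
  z(5, 7) = -41  ←
  z(0, 13.25) = -39.75
The minimum is at x_1 = 5, x_2 = 7.

(5, 7)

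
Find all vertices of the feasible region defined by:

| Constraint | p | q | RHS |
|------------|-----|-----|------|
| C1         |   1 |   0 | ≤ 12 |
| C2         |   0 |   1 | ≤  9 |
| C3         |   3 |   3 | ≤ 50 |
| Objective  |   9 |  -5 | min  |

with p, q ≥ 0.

(0, 0), (12, 0), (12, 4.667), (7.667, 9), (0, 9)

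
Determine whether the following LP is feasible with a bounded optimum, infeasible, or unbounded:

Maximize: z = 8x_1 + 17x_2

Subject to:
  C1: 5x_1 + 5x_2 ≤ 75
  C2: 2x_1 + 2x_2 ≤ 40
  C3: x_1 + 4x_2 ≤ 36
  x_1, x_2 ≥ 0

Feasible with a bounded optimal solution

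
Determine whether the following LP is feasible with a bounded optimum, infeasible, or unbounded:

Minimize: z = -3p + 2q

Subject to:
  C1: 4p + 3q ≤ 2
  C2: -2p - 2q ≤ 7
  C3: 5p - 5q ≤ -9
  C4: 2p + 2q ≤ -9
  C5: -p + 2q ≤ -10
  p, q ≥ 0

Infeasible (no feasible solution exists)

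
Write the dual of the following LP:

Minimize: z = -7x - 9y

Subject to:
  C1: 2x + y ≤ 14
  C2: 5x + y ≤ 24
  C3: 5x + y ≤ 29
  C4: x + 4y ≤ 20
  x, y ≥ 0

Primal min cᵀx s.t. Ax ≤ b, x ≥ 0  →  Dual max −bᵀy s.t. Aᵀy ≥ −c, y ≥ 0.

Maximize: z = -14y1 - 24y2 - 29y3 - 20y4

Subject to:
  2y1 + 5y2 + 5y3 + y4 ≥ 7
  y1 + y2 + y3 + 4y4 ≥ 9
  y1, y2, y3, y4 ≥ 0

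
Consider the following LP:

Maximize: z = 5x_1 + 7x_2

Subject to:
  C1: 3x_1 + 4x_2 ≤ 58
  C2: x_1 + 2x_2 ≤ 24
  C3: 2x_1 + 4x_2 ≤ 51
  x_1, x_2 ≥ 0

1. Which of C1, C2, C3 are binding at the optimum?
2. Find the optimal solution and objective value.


1. C1, C2
2. x_1 = 10, x_2 = 7, z = 99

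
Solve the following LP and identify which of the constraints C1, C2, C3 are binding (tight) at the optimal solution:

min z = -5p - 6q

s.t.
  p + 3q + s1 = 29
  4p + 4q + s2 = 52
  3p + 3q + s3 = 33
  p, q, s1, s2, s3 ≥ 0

At p = 2, q = 9, compute slack b - a·x for each constraint:
  C1: 29 − 29 = 0  (binding)
  C2: 52 − 44 = 8  (slack)
  C3: 33 − 33 = 0  (binding)

Optimal: p = 2, q = 9
Binding: C1, C3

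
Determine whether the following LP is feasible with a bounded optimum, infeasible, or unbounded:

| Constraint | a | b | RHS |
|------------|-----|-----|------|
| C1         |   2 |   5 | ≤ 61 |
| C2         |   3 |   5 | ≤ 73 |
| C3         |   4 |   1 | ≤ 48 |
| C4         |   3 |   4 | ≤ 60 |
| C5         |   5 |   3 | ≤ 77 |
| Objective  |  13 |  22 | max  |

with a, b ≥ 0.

Feasible with a bounded optimal solution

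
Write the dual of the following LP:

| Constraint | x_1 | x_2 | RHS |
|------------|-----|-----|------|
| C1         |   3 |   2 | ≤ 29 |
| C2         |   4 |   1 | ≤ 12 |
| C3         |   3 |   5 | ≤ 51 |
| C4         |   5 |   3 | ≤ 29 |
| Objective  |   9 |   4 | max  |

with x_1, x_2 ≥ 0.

Primal max cᵀx s.t. Ax ≤ b, x ≥ 0  →  Dual min bᵀy s.t. Aᵀy ≥ c, y ≥ 0.

Minimize: z = 29y1 + 12y2 + 51y3 + 29y4

Subject to:
  3y1 + 4y2 + 3y3 + 5y4 ≥ 9
  2y1 + y2 + 5y3 + 3y4 ≥ 4
  y1, y2, y3, y4 ≥ 0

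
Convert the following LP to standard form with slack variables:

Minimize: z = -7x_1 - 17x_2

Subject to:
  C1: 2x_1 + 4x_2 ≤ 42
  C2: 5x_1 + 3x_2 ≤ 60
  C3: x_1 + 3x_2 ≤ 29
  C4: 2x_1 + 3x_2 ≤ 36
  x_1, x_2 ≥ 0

min z = -7x_1 - 17x_2

s.t.
  2x_1 + 4x_2 + s1 = 42
  5x_1 + 3x_2 + s2 = 60
  x_1 + 3x_2 + s3 = 29
  2x_1 + 3x_2 + s4 = 36
  x_1, x_2, s1, s2, s3, s4 ≥ 0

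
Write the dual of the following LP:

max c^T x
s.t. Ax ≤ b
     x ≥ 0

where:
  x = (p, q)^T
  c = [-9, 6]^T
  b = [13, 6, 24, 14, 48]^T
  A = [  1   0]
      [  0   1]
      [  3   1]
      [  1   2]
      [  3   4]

Primal max cᵀx s.t. Ax ≤ b, x ≥ 0  →  Dual min bᵀy s.t. Aᵀy ≥ c, y ≥ 0.

Minimize: z = 13y1 + 6y2 + 24y3 + 14y4 + 48y5

Subject to:
  y1 + 3y3 + y4 + 3y5 ≥ -9
  y2 + y3 + 2y4 + 4y5 ≥ 6
  y1, y2, y3, y4, y5 ≥ 0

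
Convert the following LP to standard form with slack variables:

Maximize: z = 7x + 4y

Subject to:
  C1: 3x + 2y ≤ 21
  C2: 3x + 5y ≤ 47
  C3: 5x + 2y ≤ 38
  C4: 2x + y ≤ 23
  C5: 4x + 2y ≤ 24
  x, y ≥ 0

max z = 7x + 4y

s.t.
  3x + 2y + s1 = 21
  3x + 5y + s2 = 47
  5x + 2y + s3 = 38
  2x + y + s4 = 23
  4x + 2y + s5 = 24
  x, y, s1, s2, s3, s4, s5 ≥ 0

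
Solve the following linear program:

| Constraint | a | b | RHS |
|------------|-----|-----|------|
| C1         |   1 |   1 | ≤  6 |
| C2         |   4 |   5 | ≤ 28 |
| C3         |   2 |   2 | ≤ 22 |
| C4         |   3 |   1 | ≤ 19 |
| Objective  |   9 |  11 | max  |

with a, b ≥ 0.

Evaluate the objective at each vertex of the feasible region:
  z(0, 0) = 0
  z(6, 0) = 54
  z(2, 4) = 62  ←
  z(0, 5.6) = 61.6
The maximum is at a = 2, b = 4.

a = 2, b = 4, z = 62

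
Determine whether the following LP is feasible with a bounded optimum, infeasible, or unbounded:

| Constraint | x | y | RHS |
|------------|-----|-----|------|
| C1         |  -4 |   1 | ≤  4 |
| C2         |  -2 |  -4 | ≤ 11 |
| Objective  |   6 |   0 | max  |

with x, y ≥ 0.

Unbounded (objective can increase without bound)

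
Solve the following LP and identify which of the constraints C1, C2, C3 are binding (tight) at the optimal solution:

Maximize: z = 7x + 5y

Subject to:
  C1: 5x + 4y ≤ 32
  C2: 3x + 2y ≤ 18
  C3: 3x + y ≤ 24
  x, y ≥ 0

At x = 4, y = 3, compute slack b - a·x for each constraint:
  C1: 32 − 32 = 0  (binding)
  C2: 18 − 18 = 0  (binding)
  C3: 24 − 15 = 9  (slack)

Optimal: x = 4, y = 3
Binding: C1, C2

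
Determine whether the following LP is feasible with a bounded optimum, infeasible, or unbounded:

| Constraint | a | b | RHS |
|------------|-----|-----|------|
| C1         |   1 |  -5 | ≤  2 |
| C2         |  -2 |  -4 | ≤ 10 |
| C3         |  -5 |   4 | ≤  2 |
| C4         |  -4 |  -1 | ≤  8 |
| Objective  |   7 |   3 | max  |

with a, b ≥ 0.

Unbounded (objective can increase without bound)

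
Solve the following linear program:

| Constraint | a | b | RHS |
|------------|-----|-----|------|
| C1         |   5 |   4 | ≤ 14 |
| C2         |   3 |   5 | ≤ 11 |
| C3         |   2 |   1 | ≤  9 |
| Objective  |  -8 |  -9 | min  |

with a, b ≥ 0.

Evaluate the objective at each vertex of the feasible region:
  z(0, 0) = 0
  z(2.8, 0) = -22.4
  z(2, 1) = -25  ←
  z(0, 2.2) = -19.8
The minimum is at a = 2, b = 1.

a = 2, b = 1, z = -25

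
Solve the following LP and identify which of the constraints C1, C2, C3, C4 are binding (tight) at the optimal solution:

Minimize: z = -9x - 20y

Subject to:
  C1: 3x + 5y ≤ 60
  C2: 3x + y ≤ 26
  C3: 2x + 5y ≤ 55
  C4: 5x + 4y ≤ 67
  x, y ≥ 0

At x = 5, y = 9, compute slack b - a·x for each constraint:
  C1: 60 − 60 = 0  (binding)
  C2: 26 − 24 = 2  (slack)
  C3: 55 − 55 = 0  (binding)
  C4: 67 − 61 = 6  (slack)

Optimal: x = 5, y = 9
Binding: C1, C3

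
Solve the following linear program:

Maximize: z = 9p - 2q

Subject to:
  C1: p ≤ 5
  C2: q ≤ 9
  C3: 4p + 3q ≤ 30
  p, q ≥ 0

Evaluate the objective at each vertex of the feasible region:
  z(0, 0) = 0
  z(5, 0) = 45  ←
  z(5, 3.333) = 38.33
  z(0.75, 9) = -11.25
  z(0, 9) = -18
The maximum is at p = 5, q = 0.

p = 5, q = 0, z = 45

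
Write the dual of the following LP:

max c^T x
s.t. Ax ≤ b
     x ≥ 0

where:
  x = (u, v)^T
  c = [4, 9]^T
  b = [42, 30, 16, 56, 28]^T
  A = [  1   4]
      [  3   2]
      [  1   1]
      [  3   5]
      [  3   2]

Primal max cᵀx s.t. Ax ≤ b, x ≥ 0  →  Dual min bᵀy s.t. Aᵀy ≥ c, y ≥ 0.

Minimize: z = 42y1 + 30y2 + 16y3 + 56y4 + 28y5

Subject to:
  y1 + 3y2 + y3 + 3y4 + 3y5 ≥ 4
  4y1 + 2y2 + y3 + 5y4 + 2y5 ≥ 9
  y1, y2, y3, y4, y5 ≥ 0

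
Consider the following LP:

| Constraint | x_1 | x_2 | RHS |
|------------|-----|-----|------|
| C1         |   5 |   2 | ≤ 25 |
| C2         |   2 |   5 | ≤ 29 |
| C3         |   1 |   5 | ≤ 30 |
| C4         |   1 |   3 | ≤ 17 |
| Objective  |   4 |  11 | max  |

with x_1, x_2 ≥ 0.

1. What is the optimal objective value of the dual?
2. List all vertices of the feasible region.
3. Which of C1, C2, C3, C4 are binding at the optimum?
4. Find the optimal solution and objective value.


1. 63
2. (0, 0), (5, 0), (3.19, 4.524), (2, 5), (0, 5.667)
3. C2, C4
4. x_1 = 2, x_2 = 5, z = 63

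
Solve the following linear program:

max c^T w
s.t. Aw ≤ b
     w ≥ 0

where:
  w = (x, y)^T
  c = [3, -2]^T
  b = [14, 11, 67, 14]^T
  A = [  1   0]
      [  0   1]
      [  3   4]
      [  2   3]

Evaluate the objective at each vertex of the feasible region:
  z(0, 0) = 0
  z(7, 0) = 21  ←
  z(0, 4.667) = -9.333
The maximum is at x = 7, y = 0.

x = 7, y = 0, z = 21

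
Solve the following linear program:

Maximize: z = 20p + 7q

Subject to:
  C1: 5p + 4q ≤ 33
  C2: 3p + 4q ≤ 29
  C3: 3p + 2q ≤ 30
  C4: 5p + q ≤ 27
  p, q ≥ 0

Evaluate the objective at each vertex of the feasible region:
  z(0, 0) = 0
  z(5.4, 0) = 108
  z(5, 2) = 114  ←
  z(2, 5.75) = 80.25
  z(0, 7.25) = 50.75
The maximum is at p = 5, q = 2.

p = 5, q = 2, z = 114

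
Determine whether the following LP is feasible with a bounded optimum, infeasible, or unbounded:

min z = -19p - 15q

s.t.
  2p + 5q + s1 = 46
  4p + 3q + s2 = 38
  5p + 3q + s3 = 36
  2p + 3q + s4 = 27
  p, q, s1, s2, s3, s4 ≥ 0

Feasible with a bounded optimal solution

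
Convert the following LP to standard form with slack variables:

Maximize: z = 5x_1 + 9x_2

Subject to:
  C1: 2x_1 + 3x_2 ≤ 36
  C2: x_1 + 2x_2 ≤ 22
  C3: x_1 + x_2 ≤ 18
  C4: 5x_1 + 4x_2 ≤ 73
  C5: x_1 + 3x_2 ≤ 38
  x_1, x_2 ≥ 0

max z = 5x_1 + 9x_2

s.t.
  2x_1 + 3x_2 + s1 = 36
  x_1 + 2x_2 + s2 = 22
  x_1 + x_2 + s3 = 18
  5x_1 + 4x_2 + s4 = 73
  x_1 + 3x_2 + s5 = 38
  x_1, x_2, s1, s2, s3, s4, s5 ≥ 0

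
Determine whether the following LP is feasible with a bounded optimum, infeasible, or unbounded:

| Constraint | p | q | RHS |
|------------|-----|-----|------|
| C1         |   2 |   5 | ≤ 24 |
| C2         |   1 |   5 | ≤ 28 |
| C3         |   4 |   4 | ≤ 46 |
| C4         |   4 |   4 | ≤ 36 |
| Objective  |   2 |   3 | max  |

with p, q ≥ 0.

Feasible with a bounded optimal solution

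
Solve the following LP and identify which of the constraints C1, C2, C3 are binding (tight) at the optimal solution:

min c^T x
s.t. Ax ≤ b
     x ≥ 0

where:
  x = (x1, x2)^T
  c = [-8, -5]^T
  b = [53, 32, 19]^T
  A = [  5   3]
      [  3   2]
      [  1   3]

At x1 = 10, x2 = 1, compute slack b - a·x for each constraint:
  C1: 53 − 53 = 0  (binding)
  C2: 32 − 32 = 0  (binding)
  C3: 19 − 13 = 6  (slack)

Optimal: x1 = 10, x2 = 1
Binding: C1, C2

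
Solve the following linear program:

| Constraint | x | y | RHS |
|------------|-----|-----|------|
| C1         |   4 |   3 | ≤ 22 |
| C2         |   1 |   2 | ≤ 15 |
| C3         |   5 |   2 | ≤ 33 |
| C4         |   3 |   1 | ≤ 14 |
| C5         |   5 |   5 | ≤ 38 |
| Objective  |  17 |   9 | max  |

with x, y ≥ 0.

Evaluate the objective at each vertex of the feasible region:
  z(0, 0) = 0
  z(4.667, 0) = 79.33
  z(4, 2) = 86  ←
  z(0, 7.333) = 66
The maximum is at x = 4, y = 2.

x = 4, y = 2, z = 86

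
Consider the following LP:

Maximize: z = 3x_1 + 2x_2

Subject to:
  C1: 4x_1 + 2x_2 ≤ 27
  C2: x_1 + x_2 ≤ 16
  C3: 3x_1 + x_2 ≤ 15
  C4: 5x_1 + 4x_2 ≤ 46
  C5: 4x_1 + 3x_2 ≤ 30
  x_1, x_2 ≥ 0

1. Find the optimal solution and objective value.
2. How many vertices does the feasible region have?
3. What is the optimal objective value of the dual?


1. x_1 = 3, x_2 = 6, z = 21
2. 4
3. 21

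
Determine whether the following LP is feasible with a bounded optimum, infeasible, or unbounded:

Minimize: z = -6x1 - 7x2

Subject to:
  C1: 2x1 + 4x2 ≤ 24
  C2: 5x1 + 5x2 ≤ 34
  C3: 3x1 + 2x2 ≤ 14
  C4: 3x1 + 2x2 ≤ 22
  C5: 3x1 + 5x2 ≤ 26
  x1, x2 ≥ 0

Feasible with a bounded optimal solution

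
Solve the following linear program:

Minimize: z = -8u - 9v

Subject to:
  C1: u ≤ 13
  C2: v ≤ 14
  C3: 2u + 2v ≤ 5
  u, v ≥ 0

Evaluate the objective at each vertex of the feasible region:
  z(0, 0) = 0
  z(2.5, 0) = -20
  z(0, 2.5) = -22.5  ←
The minimum is at u = 0, v = 2.5.

u = 0, v = 2.5, z = -22.5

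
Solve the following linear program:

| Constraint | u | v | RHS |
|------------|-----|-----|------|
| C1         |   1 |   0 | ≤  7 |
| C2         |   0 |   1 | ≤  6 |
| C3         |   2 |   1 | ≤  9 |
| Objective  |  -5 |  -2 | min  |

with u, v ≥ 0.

Evaluate the objective at each vertex of the feasible region:
  z(0, 0) = 0
  z(4.5, 0) = -22.5  ←
  z(1.5, 6) = -19.5
  z(0, 6) = -12
The minimum is at u = 4.5, v = 0.

u = 4.5, v = 0, z = -22.5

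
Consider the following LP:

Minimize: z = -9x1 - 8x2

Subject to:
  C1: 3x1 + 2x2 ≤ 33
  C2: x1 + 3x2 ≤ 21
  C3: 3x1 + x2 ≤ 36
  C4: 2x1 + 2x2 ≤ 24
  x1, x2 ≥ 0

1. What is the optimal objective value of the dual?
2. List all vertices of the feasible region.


1. -105
2. (0, 0), (11, 0), (9, 3), (7.5, 4.5), (0, 7)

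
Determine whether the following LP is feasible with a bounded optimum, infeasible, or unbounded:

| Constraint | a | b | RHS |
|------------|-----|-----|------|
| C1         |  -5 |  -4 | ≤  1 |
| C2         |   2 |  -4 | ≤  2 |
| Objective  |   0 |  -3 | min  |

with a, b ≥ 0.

Unbounded (objective can decrease without bound)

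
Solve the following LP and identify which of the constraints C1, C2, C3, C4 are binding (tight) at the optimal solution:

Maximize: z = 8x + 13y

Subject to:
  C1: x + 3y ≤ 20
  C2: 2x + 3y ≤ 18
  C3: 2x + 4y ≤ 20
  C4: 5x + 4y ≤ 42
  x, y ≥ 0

At x = 6, y = 2, compute slack b - a·x for each constraint:
  C1: 20 − 12 = 8  (slack)
  C2: 18 − 18 = 0  (binding)
  C3: 20 − 20 = 0  (binding)
  C4: 42 − 38 = 4  (slack)

Optimal: x = 6, y = 2
Binding: C2, C3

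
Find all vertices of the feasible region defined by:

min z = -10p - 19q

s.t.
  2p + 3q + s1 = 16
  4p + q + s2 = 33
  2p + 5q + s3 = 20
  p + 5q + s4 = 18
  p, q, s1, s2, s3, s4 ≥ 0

(0, 0), (8, 0), (5, 2), (2, 3.2), (0, 3.6)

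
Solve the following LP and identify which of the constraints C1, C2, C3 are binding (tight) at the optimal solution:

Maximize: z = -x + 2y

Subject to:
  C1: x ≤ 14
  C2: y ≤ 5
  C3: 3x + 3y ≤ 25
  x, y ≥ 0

At x = 0, y = 5, compute slack b - a·x for each constraint:
  C1: 14 − 0 = 14  (slack)
  C2: 5 − 5 = 0  (binding)
  C3: 25 − 15 = 10  (slack)

Optimal: x = 0, y = 5
Binding: C2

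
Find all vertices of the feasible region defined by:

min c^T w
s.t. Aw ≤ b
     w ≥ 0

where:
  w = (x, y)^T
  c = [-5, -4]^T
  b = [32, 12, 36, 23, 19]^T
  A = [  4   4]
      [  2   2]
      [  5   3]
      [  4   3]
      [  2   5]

(0, 0), (5.75, 0), (5, 1), (3.667, 2.333), (0, 3.8)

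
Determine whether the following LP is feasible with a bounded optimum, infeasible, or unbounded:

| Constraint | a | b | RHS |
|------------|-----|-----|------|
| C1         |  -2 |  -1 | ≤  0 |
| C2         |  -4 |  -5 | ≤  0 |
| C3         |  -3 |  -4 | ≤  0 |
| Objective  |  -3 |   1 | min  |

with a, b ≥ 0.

Unbounded (objective can decrease without bound)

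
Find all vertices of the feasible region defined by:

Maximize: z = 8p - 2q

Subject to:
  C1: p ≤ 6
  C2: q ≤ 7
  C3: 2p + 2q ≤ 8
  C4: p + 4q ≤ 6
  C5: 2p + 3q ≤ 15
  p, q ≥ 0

(0, 0), (4, 0), (3.333, 0.6667), (0, 1.5)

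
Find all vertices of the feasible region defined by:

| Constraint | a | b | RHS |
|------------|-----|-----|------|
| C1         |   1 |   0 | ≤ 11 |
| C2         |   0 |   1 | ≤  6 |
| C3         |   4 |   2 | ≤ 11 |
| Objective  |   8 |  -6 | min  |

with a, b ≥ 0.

(0, 0), (2.75, 0), (0, 5.5)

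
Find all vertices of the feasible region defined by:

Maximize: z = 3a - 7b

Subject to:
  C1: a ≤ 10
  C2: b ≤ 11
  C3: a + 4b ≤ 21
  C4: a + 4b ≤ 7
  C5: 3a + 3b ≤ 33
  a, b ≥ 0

(0, 0), (7, 0), (0, 1.75)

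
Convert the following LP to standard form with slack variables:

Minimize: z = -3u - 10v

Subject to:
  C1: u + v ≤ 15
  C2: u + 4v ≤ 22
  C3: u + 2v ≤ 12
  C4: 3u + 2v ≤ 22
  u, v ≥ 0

min z = -3u - 10v

s.t.
  u + v + s1 = 15
  u + 4v + s2 = 22
  u + 2v + s3 = 12
  3u + 2v + s4 = 22
  u, v, s1, s2, s3, s4 ≥ 0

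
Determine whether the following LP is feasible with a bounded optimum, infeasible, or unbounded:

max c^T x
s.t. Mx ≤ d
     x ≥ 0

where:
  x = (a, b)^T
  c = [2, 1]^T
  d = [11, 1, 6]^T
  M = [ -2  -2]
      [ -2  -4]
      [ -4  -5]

Unbounded (objective can increase without bound)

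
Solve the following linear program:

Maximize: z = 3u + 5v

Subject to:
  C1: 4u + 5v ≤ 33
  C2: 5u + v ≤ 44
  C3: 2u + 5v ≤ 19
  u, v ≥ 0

Evaluate the objective at each vertex of the feasible region:
  z(0, 0) = 0
  z(8.25, 0) = 24.75
  z(7, 1) = 26  ←
  z(0, 3.8) = 19
The maximum is at u = 7, v = 1.

u = 7, v = 1, z = 26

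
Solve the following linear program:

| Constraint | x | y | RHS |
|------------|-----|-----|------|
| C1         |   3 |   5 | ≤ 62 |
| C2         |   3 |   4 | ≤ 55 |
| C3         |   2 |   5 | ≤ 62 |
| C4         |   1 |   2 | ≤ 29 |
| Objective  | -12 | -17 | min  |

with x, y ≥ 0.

Evaluate the objective at each vertex of the feasible region:
  z(0, 0) = 0
  z(18.33, 0) = -220
  z(9, 7) = -227  ←
  z(0, 12.4) = -210.8
The minimum is at x = 9, y = 7.

x = 9, y = 7, z = -227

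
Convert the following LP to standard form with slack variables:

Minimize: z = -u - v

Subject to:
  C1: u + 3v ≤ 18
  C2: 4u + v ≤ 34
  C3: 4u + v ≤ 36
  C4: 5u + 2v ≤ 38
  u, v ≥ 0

min z = -u - v

s.t.
  u + 3v + s1 = 18
  4u + v + s2 = 34
  4u + v + s3 = 36
  5u + 2v + s4 = 38
  u, v, s1, s2, s3, s4 ≥ 0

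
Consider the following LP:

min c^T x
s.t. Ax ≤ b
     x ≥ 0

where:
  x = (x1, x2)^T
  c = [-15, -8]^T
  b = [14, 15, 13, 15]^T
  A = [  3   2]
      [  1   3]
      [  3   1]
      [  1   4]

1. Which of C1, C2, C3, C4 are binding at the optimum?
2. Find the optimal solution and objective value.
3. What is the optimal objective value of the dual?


1. C1, C3
2. x1 = 4, x2 = 1, z = -68
3. -68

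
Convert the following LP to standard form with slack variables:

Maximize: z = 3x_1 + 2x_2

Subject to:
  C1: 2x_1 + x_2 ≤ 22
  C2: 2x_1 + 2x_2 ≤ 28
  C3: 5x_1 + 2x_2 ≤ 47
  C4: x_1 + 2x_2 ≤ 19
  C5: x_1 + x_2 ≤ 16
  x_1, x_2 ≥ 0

max z = 3x_1 + 2x_2

s.t.
  2x_1 + x_2 + s1 = 22
  2x_1 + 2x_2 + s2 = 28
  5x_1 + 2x_2 + s3 = 47
  x_1 + 2x_2 + s4 = 19
  x_1 + x_2 + s5 = 16
  x_1, x_2, s1, s2, s3, s4, s5 ≥ 0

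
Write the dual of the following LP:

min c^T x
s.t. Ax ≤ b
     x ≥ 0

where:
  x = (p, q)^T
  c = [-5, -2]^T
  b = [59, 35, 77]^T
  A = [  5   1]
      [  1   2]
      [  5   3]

Primal min cᵀx s.t. Ax ≤ b, x ≥ 0  →  Dual max −bᵀy s.t. Aᵀy ≥ −c, y ≥ 0.

Maximize: z = -59y1 - 35y2 - 77y3

Subject to:
  5y1 + y2 + 5y3 ≥ 5
  y1 + 2y2 + 3y3 ≥ 2
  y1, y2, y3 ≥ 0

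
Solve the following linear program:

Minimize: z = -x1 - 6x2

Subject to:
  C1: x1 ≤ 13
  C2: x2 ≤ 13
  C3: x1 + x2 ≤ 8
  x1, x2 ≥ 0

Evaluate the objective at each vertex of the feasible region:
  z(0, 0) = 0
  z(8, 0) = -8
  z(0, 8) = -48  ←
The minimum is at x1 = 0, x2 = 8.

x1 = 0, x2 = 8, z = -48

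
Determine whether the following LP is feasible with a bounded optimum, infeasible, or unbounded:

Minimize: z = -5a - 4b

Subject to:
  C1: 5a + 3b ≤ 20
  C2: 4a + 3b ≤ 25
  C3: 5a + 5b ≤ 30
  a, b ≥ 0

Feasible with a bounded optimal solution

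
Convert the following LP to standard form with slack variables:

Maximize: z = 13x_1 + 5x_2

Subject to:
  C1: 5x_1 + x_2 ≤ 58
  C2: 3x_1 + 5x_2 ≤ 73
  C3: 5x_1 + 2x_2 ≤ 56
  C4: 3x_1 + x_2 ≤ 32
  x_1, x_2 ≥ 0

max z = 13x_1 + 5x_2

s.t.
  5x_1 + x_2 + s1 = 58
  3x_1 + 5x_2 + s2 = 73
  5x_1 + 2x_2 + s3 = 56
  3x_1 + x_2 + s4 = 32
  x_1, x_2, s1, s2, s3, s4 ≥ 0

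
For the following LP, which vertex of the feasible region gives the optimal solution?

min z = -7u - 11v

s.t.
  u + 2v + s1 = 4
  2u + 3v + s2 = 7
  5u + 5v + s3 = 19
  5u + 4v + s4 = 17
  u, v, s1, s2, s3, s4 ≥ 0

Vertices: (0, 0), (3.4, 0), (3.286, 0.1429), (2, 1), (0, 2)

Evaluate the objective at each vertex of the feasible region:
  z(0, 0) = 0
  z(3.4, 0) = -23.8
  z(3.286, 0.1429) = -24.57
  z(2, 1) = -25  ←
  z(0, 2) = -22
The minimum is at u = 2, v = 1.

(2, 1)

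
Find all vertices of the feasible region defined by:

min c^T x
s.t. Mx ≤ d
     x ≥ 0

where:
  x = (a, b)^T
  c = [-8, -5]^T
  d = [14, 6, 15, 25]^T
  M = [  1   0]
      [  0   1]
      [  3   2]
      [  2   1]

(0, 0), (5, 0), (1, 6), (0, 6)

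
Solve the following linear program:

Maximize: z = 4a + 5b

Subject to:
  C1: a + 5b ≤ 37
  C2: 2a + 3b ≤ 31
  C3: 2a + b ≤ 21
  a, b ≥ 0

Evaluate the objective at each vertex of the feasible region:
  z(0, 0) = 0
  z(10.5, 0) = 42
  z(8, 5) = 57  ←
  z(6.286, 6.143) = 55.86
  z(0, 7.4) = 37
The maximum is at a = 8, b = 5.

a = 8, b = 5, z = 57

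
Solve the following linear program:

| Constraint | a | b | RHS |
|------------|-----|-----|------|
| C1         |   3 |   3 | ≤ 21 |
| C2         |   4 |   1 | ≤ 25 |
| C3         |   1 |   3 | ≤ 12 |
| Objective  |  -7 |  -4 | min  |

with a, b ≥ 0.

Evaluate the objective at each vertex of the feasible region:
  z(0, 0) = 0
  z(6.25, 0) = -43.75
  z(6, 1) = -46  ←
  z(4.5, 2.5) = -41.5
  z(0, 4) = -16
The minimum is at a = 6, b = 1.

a = 6, b = 1, z = -46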